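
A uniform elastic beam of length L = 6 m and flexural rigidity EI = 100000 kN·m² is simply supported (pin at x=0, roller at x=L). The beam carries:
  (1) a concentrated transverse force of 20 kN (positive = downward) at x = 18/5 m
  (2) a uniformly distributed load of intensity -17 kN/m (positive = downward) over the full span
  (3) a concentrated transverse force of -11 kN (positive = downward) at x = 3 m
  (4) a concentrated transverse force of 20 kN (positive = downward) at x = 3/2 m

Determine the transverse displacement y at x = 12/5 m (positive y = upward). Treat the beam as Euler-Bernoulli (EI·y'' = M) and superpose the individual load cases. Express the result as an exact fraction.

Load 1 — point force P=20 kN at a=18/5 m (b=L-a=12/5):
  y_1 = -Pbx(L²-b²-x²)/(6LEI)  [x≤a] = -20·(12/5)·(12/5)·(6²-(12/5)²-(12/5)²)/(6·6·100000) = -306/390625 m
Load 2 — uniform load w=-17 kN/m over full span:
  y_2 = -wx(L³-2Lx²+x³)/(24EI) = -(-17)·(12/5)·(6³-2·6·(12/5)²+(12/5)³)/(24·100000) = 42687/15625000 m
Load 3 — point force P=-11 kN at a=3 m (b=L-a=3):
  y_3 = -Pbx(L²-b²-x²)/(6LEI)  [x≤a] = -(-11)·3·(12/5)·(6²-3²-(12/5)²)/(6·6·100000) = 5841/12500000 m
Load 4 — point force P=20 kN at a=3/2 m (b=L-a=9/2):
  y_4 = -Pa(L-x)(2Lx-a²-x²)/(6LEI)  [x>a] = -20·(3/2)·(6-(12/5))·(2·6·(12/5)-(3/2)²-(12/5)²)/(6·6·100000) = -6237/10000000 m
Superposition: y = Σ y_i = 448047/250000000 m ≈ 0.001792 m

y(12/5) = 448047/250000000 m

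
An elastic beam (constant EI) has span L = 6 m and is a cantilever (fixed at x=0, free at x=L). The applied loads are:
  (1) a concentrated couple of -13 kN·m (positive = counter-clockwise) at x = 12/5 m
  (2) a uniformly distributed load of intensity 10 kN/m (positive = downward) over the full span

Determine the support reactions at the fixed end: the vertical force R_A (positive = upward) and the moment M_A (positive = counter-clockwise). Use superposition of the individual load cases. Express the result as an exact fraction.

R_A = 60 kN, M_A = 193 kN·m

Load 1 — applied couple M₀=-13 kN·m at a=12/5 m (b=L-a=18/5):
  R_A = 0 kN
  M_A = -M₀ = -(-13) = 13 kN·m
Load 2 — uniform load w=10 kN/m over full span:
  R_A = wL = 10·6 = 60 kN
  M_A = wL²/2 = 10·6²/2 = 180 kN·m
Superposition: R_A = 60 kN, M_A = 193 kN·m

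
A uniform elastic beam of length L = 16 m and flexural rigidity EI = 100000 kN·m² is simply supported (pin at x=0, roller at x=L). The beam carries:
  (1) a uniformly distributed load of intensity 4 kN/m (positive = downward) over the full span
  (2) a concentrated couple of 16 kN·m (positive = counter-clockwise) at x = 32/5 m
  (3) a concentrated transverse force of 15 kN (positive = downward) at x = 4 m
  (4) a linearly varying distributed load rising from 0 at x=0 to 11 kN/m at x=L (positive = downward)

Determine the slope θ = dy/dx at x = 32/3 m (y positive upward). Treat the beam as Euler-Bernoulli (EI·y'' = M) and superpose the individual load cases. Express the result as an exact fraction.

θ(32/3) = 2549113/303750000 rad

Load 1 — uniform load w=4 kN/m over full span:
  θ_1 = -w(L³-6Lx²+4x³)/(24EI) = -4·(16³-6·16·(32/3)²+4·(32/3)³)/(24·100000) = 832/253125 rad
Load 2 — applied couple M₀=16 kN·m at a=32/5 m (b=L-a=48/5):
  θ_2 = (M₀x²/(2L)-M₀(x-a)+C₁)/EI  [x>a] with C₁=M₀(3b²-L²)/(6L)=256/75 = (16·(32/3)²/(2·16)-16·((32/3)-(32/5))+(256/75))/100000 = -56/703125 rad
Load 3 — point force P=15 kN at a=4 m (b=L-a=12):
  θ_3 = -Pa(2L²-6Lx+3x²+a²)/(6LEI)  [x>a] = -15·4·(2·16²-6·16·(32/3)+3·(32/3)²+4²)/(6·16·100000) = 29/30000 rad
Load 4 — triangular load w₀=11 kN/m (0→w₀ over full span):
  θ_4 = -w₀(7L⁴-30L²x²+15x⁴)/(360LEI) = -11·(7·16⁴-30·16²·(32/3)²+15·(32/3)⁴)/(360·16·100000) = 16016/3796875 rad
Superposition: θ = Σ θ_i = 2549113/303750000 rad ≈ 0.008392 rad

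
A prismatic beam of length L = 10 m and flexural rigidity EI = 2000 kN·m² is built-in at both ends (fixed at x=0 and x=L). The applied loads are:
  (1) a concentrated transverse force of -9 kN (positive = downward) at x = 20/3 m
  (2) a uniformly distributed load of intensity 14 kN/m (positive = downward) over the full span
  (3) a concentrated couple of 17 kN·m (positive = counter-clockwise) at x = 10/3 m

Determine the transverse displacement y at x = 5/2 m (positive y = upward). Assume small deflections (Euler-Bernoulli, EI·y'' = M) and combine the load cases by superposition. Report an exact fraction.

y(5/2) = -4249/46080 m

Load 1 — point force P=-9 kN at a=20/3 m (b=L-a=10/3):
  y_1 = -Pb²x²(3aL-(3a+b)x)/(6L³EI)  [x≤a] = -(-9)·(10/3)²·(5/2)²·(3·(20/3)·10-(3·(20/3)+(10/3))·(5/2))/(6·10³·2000) = 17/2304 m
Load 2 — uniform load w=14 kN/m over full span:
  y_2 = -wx²(L-x)²/(24EI) = -14·(5/2)²·(10-(5/2))²/(24·2000) = -105/1024 m
Load 3 — applied couple M₀=17 kN·m at a=10/3 m (b=L-a=20/3):
  y_3 = (R_Ax³/6 - M_Ax²/2)/EI  [x≤a] with R_A=34/15, M_A=0 = ((34/15)·(5/2)³/6 - 0·(5/2)²/2)/2000 = 17/5760 m
Superposition: y = Σ y_i = -4249/46080 m ≈ -0.092209 m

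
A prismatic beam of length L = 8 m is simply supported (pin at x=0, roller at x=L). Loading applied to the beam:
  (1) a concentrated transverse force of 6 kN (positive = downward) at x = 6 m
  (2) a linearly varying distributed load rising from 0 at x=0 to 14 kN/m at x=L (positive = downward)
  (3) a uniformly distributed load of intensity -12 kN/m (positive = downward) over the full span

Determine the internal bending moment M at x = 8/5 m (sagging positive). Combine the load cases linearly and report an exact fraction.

M(8/5) = -3796/125 kN·m

Load 1 — point force P=6 kN at a=6 m (b=L-a=2):
  M_1 = Pbx/L  [x≤a] = 6·2·(8/5)/8 = 12/5 kN·m
Load 2 — triangular load w₀=14 kN/m (0→w₀ over full span):
  M_2 = w₀Lx/6 - w₀x³/(6L) = 14·8·(8/5)/6 - 14·(8/5)³/(6·8) = 3584/125 kN·m
Load 3 — uniform load w=-12 kN/m over full span:
  M_3 = wx(L-x)/2 = (-12)·(8/5)·(8-(8/5))/2 = -1536/25 kN·m
Superposition: M = Σ M_i = -3796/125 kN·m ≈ -30.368000 kN·m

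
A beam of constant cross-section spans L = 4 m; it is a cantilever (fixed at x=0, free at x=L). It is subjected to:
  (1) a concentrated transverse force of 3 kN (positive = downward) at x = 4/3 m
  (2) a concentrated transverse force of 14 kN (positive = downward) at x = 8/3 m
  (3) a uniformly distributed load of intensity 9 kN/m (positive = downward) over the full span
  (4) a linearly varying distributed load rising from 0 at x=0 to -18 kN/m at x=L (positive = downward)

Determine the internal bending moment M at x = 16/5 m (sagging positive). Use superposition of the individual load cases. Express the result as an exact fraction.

M(16/5) = 312/125 kN·m

Load 1 — point force P=3 kN at a=4/3 m (b=L-a=8/3):
  M_1 = 0  [x>a] = 0 kN·m
Load 2 — point force P=14 kN at a=8/3 m (b=L-a=4/3):
  M_2 = 0  [x>a] = 0 kN·m
Load 3 — uniform load w=9 kN/m over full span:
  M_3 = -w(L-x)²/2 = -9·(4-(16/5))²/2 = -72/25 kN·m
Load 4 — triangular load w₀=-18 kN/m (0→w₀ over full span):
  M_4 = w₀Lx/2 - w₀L²/3 - w₀x³/(6L) = (-18)·4·(16/5)/2 - (-18)·4²/3 - (-18)·(16/5)³/(6·4) = 672/125 kN·m
Superposition: M = Σ M_i = 312/125 kN·m ≈ 2.496000 kN·m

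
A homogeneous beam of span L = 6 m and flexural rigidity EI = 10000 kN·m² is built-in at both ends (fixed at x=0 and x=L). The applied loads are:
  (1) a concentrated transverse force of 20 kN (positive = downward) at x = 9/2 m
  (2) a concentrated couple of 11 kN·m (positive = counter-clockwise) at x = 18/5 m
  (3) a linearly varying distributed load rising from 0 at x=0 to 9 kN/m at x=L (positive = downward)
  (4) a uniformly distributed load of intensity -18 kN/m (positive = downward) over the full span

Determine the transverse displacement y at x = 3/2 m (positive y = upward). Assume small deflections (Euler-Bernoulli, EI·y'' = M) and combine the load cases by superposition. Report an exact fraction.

Load 1 — point force P=20 kN at a=9/2 m (b=L-a=3/2):
  y_1 = -Pb²x²(3aL-(3a+b)x)/(6L³EI)  [x≤a] = -20·(3/2)²·(3/2)²·(3·(9/2)·6-(3·(9/2)+(3/2))·(3/2))/(6·6³·10000) = -117/256000 m
Load 2 — applied couple M₀=11 kN·m at a=18/5 m (b=L-a=12/5):
  y_2 = (R_Ax³/6 - M_Ax²/2)/EI  [x≤a] with R_A=66/25, M_A=88/25 = ((66/25)·(3/2)³/6 - (88/25)·(3/2)²/2)/10000 = -99/400000 m
Load 3 — triangular load w₀=9 kN/m (0→w₀ over full span):
  y_3 = -w₀x²(L-x)²(x+2L)/(120LEI) = -9·(3/2)²·(6-(3/2))²·((3/2)+2·6)/(120·6·10000) = -19683/25600000 m
Load 4 — uniform load w=-18 kN/m over full span:
  y_4 = -wx²(L-x)²/(24EI) = -(-18)·(3/2)²·(6-(3/2))²/(24·10000) = 2187/640000 m
Superposition: y = Σ y_i = 49761/25600000 m ≈ 0.001944 m

y(3/2) = 49761/25600000 m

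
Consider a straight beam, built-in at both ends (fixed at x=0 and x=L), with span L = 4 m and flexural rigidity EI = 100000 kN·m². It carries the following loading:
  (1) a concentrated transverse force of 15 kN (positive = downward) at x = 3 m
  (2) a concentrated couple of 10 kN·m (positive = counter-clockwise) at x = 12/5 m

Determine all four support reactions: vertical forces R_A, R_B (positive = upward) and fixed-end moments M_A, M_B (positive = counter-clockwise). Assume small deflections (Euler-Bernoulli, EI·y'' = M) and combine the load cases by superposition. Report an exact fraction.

Load 1 — point force P=15 kN at a=3 m (b=L-a=1):
  R_A = Pb²(3a+b)/L³ = 15·1²·(3·3+1)/4³ = 75/32 kN
  M_A = Pab²/L² = 15·3·1²/4² = 45/16 kN·m
  R_B = Pa²(a+3b)/L³ = 15·3²·(3+3·1)/4³ = 405/32 kN
  M_B = -Pa²b/L² = -15·3²·1/4² = -135/16 kN·m
Load 2 — applied couple M₀=10 kN·m at a=12/5 m (b=L-a=8/5):
  R_A = 6M₀ab/L³ = 6·10·(12/5)·(8/5)/4³ = 18/5 kN
  M_A = M₀b(2a-b)/L² = 10·(8/5)·(2·(12/5)-(8/5))/4² = 16/5 kN·m
  R_B = -6M₀ab/L³ = -6·10·(12/5)·(8/5)/4³ = -18/5 kN
  M_B = M₀a(2b-a)/L² = 10·(12/5)·(2·(8/5)-(12/5))/4² = 6/5 kN·m
Superposition: R_A = 951/160 kN, M_A = 481/80 kN·m, R_B = 1449/160 kN, M_B = -579/80 kN·m

R_A = 951/160 kN, M_A = 481/80 kN·m, R_B = 1449/160 kN, M_B = -579/80 kN·m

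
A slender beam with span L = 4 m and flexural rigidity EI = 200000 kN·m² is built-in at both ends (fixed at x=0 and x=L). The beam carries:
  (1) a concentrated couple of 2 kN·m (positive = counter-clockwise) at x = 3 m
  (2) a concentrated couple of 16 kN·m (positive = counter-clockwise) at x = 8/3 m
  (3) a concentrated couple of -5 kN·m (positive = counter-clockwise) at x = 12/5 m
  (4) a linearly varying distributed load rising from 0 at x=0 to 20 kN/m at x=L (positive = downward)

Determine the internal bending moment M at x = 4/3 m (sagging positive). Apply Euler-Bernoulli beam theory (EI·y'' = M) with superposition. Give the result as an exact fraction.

M(4/3) = 14453/3240 kN·m

Load 1 — applied couple M₀=2 kN·m at a=3 m (b=L-a=1):
  M_1 = R_Ax - M_A  [x≤a] with R_A=9/16, M_A=5/8 = (9/16)·(4/3) - (5/8) = 1/8 kN·m
Load 2 — applied couple M₀=16 kN·m at a=8/3 m (b=L-a=4/3):
  M_2 = R_Ax - M_A  [x≤a] with R_A=16/3, M_A=16/3 = (16/3)·(4/3) - (16/3) = 16/9 kN·m
Load 3 — applied couple M₀=-5 kN·m at a=12/5 m (b=L-a=8/5):
  M_3 = R_Ax - M_A  [x≤a] with R_A=-9/5, M_A=-8/5 = (-9/5)·(4/3) - (-8/5) = -4/5 kN·m
Load 4 — triangular load w₀=20 kN/m (0→w₀ over full span):
  M_4 = 3w₀Lx/20 - w₀L²/30 - w₀x³/(6L) = 3·20·4·(4/3)/20 - 20·4²/30 - 20·(4/3)³/(6·4) = 272/81 kN·m
Superposition: M = Σ M_i = 14453/3240 kN·m ≈ 4.460802 kN·m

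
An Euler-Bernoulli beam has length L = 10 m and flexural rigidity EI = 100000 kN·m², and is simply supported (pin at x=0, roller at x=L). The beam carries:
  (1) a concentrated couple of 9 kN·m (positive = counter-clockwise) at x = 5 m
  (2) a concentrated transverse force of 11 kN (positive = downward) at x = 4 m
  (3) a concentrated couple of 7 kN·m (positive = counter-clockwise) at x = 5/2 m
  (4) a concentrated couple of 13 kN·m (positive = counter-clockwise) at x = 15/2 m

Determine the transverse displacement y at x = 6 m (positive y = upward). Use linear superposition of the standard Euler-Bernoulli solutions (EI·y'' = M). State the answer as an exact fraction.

y(6) = -26693/12000000 m

Load 1 — applied couple M₀=9 kN·m at a=5 m (b=L-a=5):
  y_1 = (M₀x³/(6L)-M₀(x-a)²/2+C₁x)/EI  [x>a] with C₁=M₀(3b²-L²)/(6L)=-15/4 = (9·6³/(6·10)-9·(6-5)²/2+(-15/4)·6)/100000 = 27/500000 m
Load 2 — point force P=11 kN at a=4 m (b=L-a=6):
  y_2 = -Pa(L-x)(2Lx-a²-x²)/(6LEI)  [x>a] = -11·4·(10-6)·(2·10·6-4²-6²)/(6·10·100000) = -187/93750 m
Load 3 — applied couple M₀=7 kN·m at a=5/2 m (b=L-a=15/2):
  y_3 = (M₀x³/(6L)-M₀(x-a)²/2+C₁x)/EI  [x>a] with C₁=M₀(3b²-L²)/(6L)=385/48 = (7·6³/(6·10)-7·(6-(5/2))²/2+(385/48)·6)/100000 = 609/2000000 m
Load 4 — applied couple M₀=13 kN·m at a=15/2 m (b=L-a=5/2):
  y_4 = (M₀x³/(6L)+C₁x)/EI  [x≤a] with C₁=M₀(3b²-L²)/(6L)=-845/48 = (13·6³/(6·10)+(-845/48)·6)/100000 = -2353/4000000 m
Superposition: y = Σ y_i = -26693/12000000 m ≈ -0.002224 m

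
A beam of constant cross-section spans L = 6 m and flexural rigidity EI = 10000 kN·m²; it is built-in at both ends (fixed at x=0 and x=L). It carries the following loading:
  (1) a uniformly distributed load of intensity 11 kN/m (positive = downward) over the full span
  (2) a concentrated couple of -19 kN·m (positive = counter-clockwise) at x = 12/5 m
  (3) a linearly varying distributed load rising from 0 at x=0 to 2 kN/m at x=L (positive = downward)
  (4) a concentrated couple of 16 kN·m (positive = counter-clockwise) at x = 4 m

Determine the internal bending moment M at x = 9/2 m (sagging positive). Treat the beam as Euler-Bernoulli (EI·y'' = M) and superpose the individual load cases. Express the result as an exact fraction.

M(9/2) = 227/1200 kN·m

Load 1 — uniform load w=11 kN/m over full span:
  M_1 = wLx/2 - wL²/12 - wx²/2 = 11·6·(9/2)/2 - 11·6²/12 - 11·(9/2)²/2 = 33/8 kN·m
Load 2 — applied couple M₀=-19 kN·m at a=12/5 m (b=L-a=18/5):
  M_2 = R_Ax - M_A - M₀  [x>a] with R_A=-114/25, M_A=-57/25 = (-114/25)·(9/2) - (-57/25) - (-19) = 19/25 kN·m
Load 3 — triangular load w₀=2 kN/m (0→w₀ over full span):
  M_3 = 3w₀Lx/20 - w₀L²/30 - w₀x³/(6L) = 3·2·6·(9/2)/20 - 2·6²/30 - 2·(9/2)³/(6·6) = 51/80 kN·m
Load 4 — applied couple M₀=16 kN·m at a=4 m (b=L-a=2):
  M_4 = R_Ax - M_A - M₀  [x>a] with R_A=32/9, M_A=16/3 = (32/9)·(9/2) - (16/3) - 16 = -16/3 kN·m
Superposition: M = Σ M_i = 227/1200 kN·m ≈ 0.189167 kN·m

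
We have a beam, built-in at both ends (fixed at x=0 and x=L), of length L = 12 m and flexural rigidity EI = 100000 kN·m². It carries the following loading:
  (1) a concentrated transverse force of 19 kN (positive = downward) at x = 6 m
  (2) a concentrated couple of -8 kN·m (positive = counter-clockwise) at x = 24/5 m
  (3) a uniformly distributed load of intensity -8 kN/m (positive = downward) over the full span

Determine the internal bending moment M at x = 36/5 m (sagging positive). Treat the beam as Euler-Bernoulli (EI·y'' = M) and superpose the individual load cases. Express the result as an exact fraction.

M(36/5) = -5773/250 kN·m

Load 1 — point force P=19 kN at a=6 m (b=L-a=6):
  M_1 = Pa²(a+3b)(L-x)/L³ - Pa²b/L²  [x>a] = 19·6²·(6+3·6)·(12-(36/5))/12³ - 19·6²·6/12² = 171/10 kN·m
Load 2 — applied couple M₀=-8 kN·m at a=24/5 m (b=L-a=36/5):
  M_2 = R_Ax - M_A - M₀  [x>a] with R_A=-24/25, M_A=-24/25 = (-24/25)·(36/5) - (-24/25) - (-8) = 256/125 kN·m
Load 3 — uniform load w=-8 kN/m over full span:
  M_3 = wLx/2 - wL²/12 - wx²/2 = (-8)·12·(36/5)/2 - (-8)·12²/12 - (-8)·(36/5)²/2 = -1056/25 kN·m
Superposition: M = Σ M_i = -5773/250 kN·m ≈ -23.092000 kN·m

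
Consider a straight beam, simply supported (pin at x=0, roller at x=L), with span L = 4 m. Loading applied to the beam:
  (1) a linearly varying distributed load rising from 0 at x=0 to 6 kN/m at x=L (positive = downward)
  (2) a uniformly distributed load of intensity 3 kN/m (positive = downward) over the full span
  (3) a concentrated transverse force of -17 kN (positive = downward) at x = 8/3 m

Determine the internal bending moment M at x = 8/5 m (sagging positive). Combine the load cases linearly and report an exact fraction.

Load 1 — triangular load w₀=6 kN/m (0→w₀ over full span):
  M_1 = w₀Lx/6 - w₀x³/(6L) = 6·4·(8/5)/6 - 6·(8/5)³/(6·4) = 672/125 kN·m
Load 2 — uniform load w=3 kN/m over full span:
  M_2 = wx(L-x)/2 = 3·(8/5)·(4-(8/5))/2 = 144/25 kN·m
Load 3 — point force P=-17 kN at a=8/3 m (b=L-a=4/3):
  M_3 = Pbx/L  [x≤a] = (-17)·(4/3)·(8/5)/4 = -136/15 kN·m
Superposition: M = Σ M_i = 776/375 kN·m ≈ 2.069333 kN·m

M(8/5) = 776/375 kN·m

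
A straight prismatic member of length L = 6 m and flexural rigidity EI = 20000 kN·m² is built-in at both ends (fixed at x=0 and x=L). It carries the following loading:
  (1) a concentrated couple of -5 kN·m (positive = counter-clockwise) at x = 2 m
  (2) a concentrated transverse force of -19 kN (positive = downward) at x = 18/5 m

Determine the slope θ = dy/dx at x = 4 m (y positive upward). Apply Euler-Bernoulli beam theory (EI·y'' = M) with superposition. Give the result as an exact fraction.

Load 1 — applied couple M₀=-5 kN·m at a=2 m (b=L-a=4):
  θ_1 = (R_Ax²/2 - M_Ax - M₀(x-a))/EI  [x>a] with R_A=-10/9, M_A=0 = ((-10/9)·4²/2 - 0·4 - (-5)·(4-2))/20000 = 1/18000 rad
Load 2 — point force P=-19 kN at a=18/5 m (b=L-a=12/5):
  θ_2 = Pa²(L-x)(2bL-(3b+a)(L-x))/(2L³EI)  [x>a] = (-19)·(18/5)²·(6-4)·(2·(12/5)·6-(3·(12/5)+(18/5))·(6-4))/(2·6³·20000) = -513/1250000 rad
Superposition: θ = Σ θ_i = -499/1406250 rad ≈ -0.000355 rad

θ(4) = -499/1406250 rad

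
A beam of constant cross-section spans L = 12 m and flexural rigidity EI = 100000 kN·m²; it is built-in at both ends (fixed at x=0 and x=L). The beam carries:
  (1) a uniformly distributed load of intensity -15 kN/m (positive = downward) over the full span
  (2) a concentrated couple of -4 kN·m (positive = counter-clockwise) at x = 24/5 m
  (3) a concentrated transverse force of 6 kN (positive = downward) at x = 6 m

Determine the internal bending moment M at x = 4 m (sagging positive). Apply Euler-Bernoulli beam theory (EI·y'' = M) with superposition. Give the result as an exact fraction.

Load 1 — uniform load w=-15 kN/m over full span:
  M_1 = wLx/2 - wL²/12 - wx²/2 = (-15)·12·4/2 - (-15)·12²/12 - (-15)·4²/2 = -60 kN·m
Load 2 — applied couple M₀=-4 kN·m at a=24/5 m (b=L-a=36/5):
  M_2 = R_Ax - M_A  [x≤a] with R_A=-12/25, M_A=-12/25 = (-12/25)·4 - (-12/25) = -36/25 kN·m
Load 3 — point force P=6 kN at a=6 m (b=L-a=6):
  M_3 = Pb²(3a+b)x/L³ - Pab²/L²  [x≤a] = 6·6²·(3·6+6)·4/12³ - 6·6·6²/12² = 3 kN·m
Superposition: M = Σ M_i = -1461/25 kN·m ≈ -58.440000 kN·m

M(4) = -1461/25 kN·m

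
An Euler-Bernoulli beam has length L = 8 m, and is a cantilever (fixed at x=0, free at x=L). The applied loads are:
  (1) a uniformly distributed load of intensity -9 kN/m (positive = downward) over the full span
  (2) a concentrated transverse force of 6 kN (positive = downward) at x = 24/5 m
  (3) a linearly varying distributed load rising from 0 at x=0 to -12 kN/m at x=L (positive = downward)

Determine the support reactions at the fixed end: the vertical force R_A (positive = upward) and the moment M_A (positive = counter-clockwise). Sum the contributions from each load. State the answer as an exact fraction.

Load 1 — uniform load w=-9 kN/m over full span:
  R_A = wL = (-9)·8 = -72 kN
  M_A = wL²/2 = (-9)·8²/2 = -288 kN·m
Load 2 — point force P=6 kN at a=24/5 m (b=L-a=16/5):
  R_A = P = 6 kN
  M_A = Pa = 6·(24/5) = 144/5 kN·m
Load 3 — triangular load w₀=-12 kN/m (0→w₀ over full span):
  R_A = w₀L/2 = (-12)·8/2 = -48 kN
  M_A = w₀L²/3 = (-12)·8²/3 = -256 kN·m
Superposition: R_A = -114 kN, M_A = -2576/5 kN·m

R_A = -114 kN, M_A = -2576/5 kN·m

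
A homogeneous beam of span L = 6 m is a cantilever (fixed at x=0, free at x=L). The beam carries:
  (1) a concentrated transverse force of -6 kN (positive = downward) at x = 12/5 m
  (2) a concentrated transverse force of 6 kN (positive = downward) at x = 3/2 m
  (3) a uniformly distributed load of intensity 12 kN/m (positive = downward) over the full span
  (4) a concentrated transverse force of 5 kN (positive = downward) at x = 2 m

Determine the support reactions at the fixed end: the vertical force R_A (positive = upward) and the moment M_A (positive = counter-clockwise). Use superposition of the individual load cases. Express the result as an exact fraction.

Load 1 — point force P=-6 kN at a=12/5 m (b=L-a=18/5):
  R_A = P = (-6) = -6 kN
  M_A = Pa = (-6)·(12/5) = -72/5 kN·m
Load 2 — point force P=6 kN at a=3/2 m (b=L-a=9/2):
  R_A = P = 6 kN
  M_A = Pa = 6·(3/2) = 9 kN·m
Load 3 — uniform load w=12 kN/m over full span:
  R_A = wL = 12·6 = 72 kN
  M_A = wL²/2 = 12·6²/2 = 216 kN·m
Load 4 — point force P=5 kN at a=2 m (b=L-a=4):
  R_A = P = 5 kN
  M_A = Pa = 5·2 = 10 kN·m
Superposition: R_A = 77 kN, M_A = 1103/5 kN·m

R_A = 77 kN, M_A = 1103/5 kN·m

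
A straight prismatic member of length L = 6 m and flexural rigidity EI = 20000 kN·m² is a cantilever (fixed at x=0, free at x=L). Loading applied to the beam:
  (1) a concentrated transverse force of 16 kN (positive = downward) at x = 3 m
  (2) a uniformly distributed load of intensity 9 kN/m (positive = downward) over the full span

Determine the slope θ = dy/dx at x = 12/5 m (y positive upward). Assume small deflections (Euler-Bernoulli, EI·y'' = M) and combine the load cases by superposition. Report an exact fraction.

θ(12/5) = -5049/312500 rad

Load 1 — point force P=16 kN at a=3 m (b=L-a=3):
  θ_1 = -Px(2a-x)/(2EI)  [x≤a] = -16·(12/5)·(2·3-(12/5))/(2·20000) = -54/15625 rad
Load 2 — uniform load w=9 kN/m over full span:
  θ_2 = -wx(x²-3Lx+3L²)/(6EI) = -9·(12/5)·((12/5)²-3·6·(12/5)+3·6²)/(6·20000) = -3969/312500 rad
Superposition: θ = Σ θ_i = -5049/312500 rad ≈ -0.016157 rad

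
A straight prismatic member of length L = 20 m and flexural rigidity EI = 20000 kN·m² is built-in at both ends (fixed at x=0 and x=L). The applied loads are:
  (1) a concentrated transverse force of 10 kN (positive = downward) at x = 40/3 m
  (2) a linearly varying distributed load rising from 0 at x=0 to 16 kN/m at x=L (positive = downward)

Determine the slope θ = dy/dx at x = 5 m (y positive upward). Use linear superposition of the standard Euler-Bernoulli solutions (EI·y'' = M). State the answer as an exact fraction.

Load 1 — point force P=10 kN at a=40/3 m (b=L-a=20/3):
  θ_1 = -Pb²x(2aL-(3a+b)x)/(2L³EI)  [x≤a] = -10·(20/3)²·5·(2·(40/3)·20-(3·(40/3)+(20/3))·5)/(2·20³·20000) = -1/480 rad
Load 2 — triangular load w₀=16 kN/m (0→w₀ over full span):
  θ_2 = -w₀(2x(L-x)(L-2x)(x+2L)+x²(L-x)²)/(120LEI) = -16·(2·5·(20-5)·(20-2·5)·(5+2·20)+5²·(20-5)²)/(120·20·20000) = -39/1600 rad
Superposition: θ = Σ θ_i = -127/4800 rad ≈ -0.026458 rad

θ(5) = -127/4800 rad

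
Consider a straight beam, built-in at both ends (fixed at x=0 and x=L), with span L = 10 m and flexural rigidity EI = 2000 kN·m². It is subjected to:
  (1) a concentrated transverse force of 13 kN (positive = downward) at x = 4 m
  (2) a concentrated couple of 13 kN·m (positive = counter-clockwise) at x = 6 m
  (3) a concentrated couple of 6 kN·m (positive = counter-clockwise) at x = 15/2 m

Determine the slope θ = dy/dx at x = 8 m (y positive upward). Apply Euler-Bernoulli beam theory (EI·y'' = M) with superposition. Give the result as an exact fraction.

θ(8) = 313/31250 rad

Load 1 — point force P=13 kN at a=4 m (b=L-a=6):
  θ_1 = Pa²(L-x)(2bL-(3b+a)(L-x))/(2L³EI)  [x>a] = 13·4²·(10-8)·(2·6·10-(3·6+4)·(10-8))/(2·10³·2000) = 247/31250 rad
Load 2 — applied couple M₀=13 kN·m at a=6 m (b=L-a=4):
  θ_2 = (R_Ax²/2 - M_Ax - M₀(x-a))/EI  [x>a] with R_A=234/125, M_A=104/25 = ((234/125)·8²/2 - (104/25)·8 - 13·(8-6))/2000 = 39/125000 rad
Load 3 — applied couple M₀=6 kN·m at a=15/2 m (b=L-a=5/2):
  θ_3 = (R_Ax²/2 - M_Ax - M₀(x-a))/EI  [x>a] with R_A=27/40, M_A=15/8 = ((27/40)·8²/2 - (15/8)·8 - 6·(8-(15/2)))/2000 = 9/5000 rad
Superposition: θ = Σ θ_i = 313/31250 rad ≈ 0.010016 rad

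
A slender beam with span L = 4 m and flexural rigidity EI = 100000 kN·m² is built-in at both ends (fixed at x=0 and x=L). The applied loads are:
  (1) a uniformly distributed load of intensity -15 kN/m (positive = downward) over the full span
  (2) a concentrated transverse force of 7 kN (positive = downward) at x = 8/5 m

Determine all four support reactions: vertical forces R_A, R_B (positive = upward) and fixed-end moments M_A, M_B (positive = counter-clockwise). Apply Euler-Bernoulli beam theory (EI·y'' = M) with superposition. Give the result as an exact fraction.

R_A = -3183/125 kN, M_A = -1996/125 kN·m, R_B = -3442/125 kN, M_B = 2164/125 kN·m

Load 1 — uniform load w=-15 kN/m over full span:
  R_A = wL/2 = (-15)·4/2 = -30 kN
  M_A = wL²/12 = (-15)·4²/12 = -20 kN·m
  R_B = wL/2 = (-15)·4/2 = -30 kN
  M_B = -wL²/12 = -(-15)·4²/12 = 20 kN·m
Load 2 — point force P=7 kN at a=8/5 m (b=L-a=12/5):
  R_A = Pb²(3a+b)/L³ = 7·(12/5)²·(3·(8/5)+(12/5))/4³ = 567/125 kN
  M_A = Pab²/L² = 7·(8/5)·(12/5)²/4² = 504/125 kN·m
  R_B = Pa²(a+3b)/L³ = 7·(8/5)²·((8/5)+3·(12/5))/4³ = 308/125 kN
  M_B = -Pa²b/L² = -7·(8/5)²·(12/5)/4² = -336/125 kN·m
Superposition: R_A = -3183/125 kN, M_A = -1996/125 kN·m, R_B = -3442/125 kN, M_B = 2164/125 kN·m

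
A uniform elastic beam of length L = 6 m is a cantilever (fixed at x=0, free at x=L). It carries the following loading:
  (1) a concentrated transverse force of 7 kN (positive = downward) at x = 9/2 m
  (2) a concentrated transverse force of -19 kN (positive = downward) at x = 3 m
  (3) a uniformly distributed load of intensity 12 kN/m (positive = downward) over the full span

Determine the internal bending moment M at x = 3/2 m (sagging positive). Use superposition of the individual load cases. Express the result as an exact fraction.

M(3/2) = -114 kN·m

Load 1 — point force P=7 kN at a=9/2 m (b=L-a=3/2):
  M_1 = -P(a-x)  [x≤a] = -7·((9/2)-(3/2)) = -21 kN·m
Load 2 — point force P=-19 kN at a=3 m (b=L-a=3):
  M_2 = -P(a-x)  [x≤a] = -(-19)·(3-(3/2)) = 57/2 kN·m
Load 3 — uniform load w=12 kN/m over full span:
  M_3 = -w(L-x)²/2 = -12·(6-(3/2))²/2 = -243/2 kN·m
Superposition: M = Σ M_i = -114 kN·m ≈ -114.000000 kN·m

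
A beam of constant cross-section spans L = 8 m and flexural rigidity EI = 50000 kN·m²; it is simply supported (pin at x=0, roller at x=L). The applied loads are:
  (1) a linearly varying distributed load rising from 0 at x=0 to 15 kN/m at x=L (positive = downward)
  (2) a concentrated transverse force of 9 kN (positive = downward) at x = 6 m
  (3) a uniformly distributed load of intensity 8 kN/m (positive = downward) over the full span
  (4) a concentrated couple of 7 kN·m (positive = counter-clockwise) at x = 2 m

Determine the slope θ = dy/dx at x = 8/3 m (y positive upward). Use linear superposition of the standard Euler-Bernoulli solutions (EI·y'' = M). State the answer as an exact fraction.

Load 1 — triangular load w₀=15 kN/m (0→w₀ over full span):
  θ_1 = -w₀(7L⁴-30L²x²+15x⁴)/(360LEI) = -15·(7·8⁴-30·8²·(8/3)²+15·(8/3)⁴)/(360·8·50000) = -416/253125 rad
Load 2 — point force P=9 kN at a=6 m (b=L-a=2):
  θ_2 = -Pb(L²-b²-3x²)/(6LEI)  [x≤a] = -9·2·(8²-2²-3·(8/3)²)/(6·8·50000) = -29/100000 rad
Load 3 — uniform load w=8 kN/m over full span:
  θ_3 = -w(L³-6Lx²+4x³)/(24EI) = -8·(8³-6·8·(8/3)²+4·(8/3)³)/(24·50000) = -416/253125 rad
Load 4 — applied couple M₀=7 kN·m at a=2 m (b=L-a=6):
  θ_4 = (M₀x²/(2L)-M₀(x-a)+C₁)/EI  [x>a] with C₁=M₀(3b²-L²)/(6L)=77/12 = (7·(8/3)²/(2·8)-7·((8/3)-2)+(77/12))/50000 = 7/72000 rad
Superposition: θ = Σ θ_i = -56371/16200000 rad ≈ -0.003480 rad

θ(8/3) = -56371/16200000 rad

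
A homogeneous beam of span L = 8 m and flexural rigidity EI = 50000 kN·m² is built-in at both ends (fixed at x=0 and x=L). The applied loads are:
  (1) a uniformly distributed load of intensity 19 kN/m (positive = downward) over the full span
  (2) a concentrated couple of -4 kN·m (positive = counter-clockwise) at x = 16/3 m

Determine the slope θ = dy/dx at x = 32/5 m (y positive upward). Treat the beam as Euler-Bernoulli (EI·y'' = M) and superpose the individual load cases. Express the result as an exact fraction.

θ(32/5) = 1804/1171875 rad

Load 1 — uniform load w=19 kN/m over full span:
  θ_1 = -wx(L-x)(L-2x)/(12EI) = -19·(32/5)·(8-(32/5))·(8-2·(32/5))/(12·50000) = 608/390625 rad
Load 2 — applied couple M₀=-4 kN·m at a=16/3 m (b=L-a=8/3):
  θ_2 = (R_Ax²/2 - M_Ax - M₀(x-a))/EI  [x>a] with R_A=-2/3, M_A=-4/3 = ((-2/3)·(32/5)²/2 - (-4/3)·(32/5) - (-4)·((32/5)-(16/3)))/50000 = -4/234375 rad
Superposition: θ = Σ θ_i = 1804/1171875 rad ≈ 0.001539 rad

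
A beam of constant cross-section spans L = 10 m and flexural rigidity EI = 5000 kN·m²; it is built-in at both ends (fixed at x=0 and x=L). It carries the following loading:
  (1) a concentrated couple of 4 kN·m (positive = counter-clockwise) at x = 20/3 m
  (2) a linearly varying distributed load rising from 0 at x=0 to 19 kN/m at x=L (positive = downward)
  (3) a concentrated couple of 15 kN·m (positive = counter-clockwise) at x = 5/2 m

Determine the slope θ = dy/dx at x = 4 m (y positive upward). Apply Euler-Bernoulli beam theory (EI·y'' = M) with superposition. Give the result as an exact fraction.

Load 1 — applied couple M₀=4 kN·m at a=20/3 m (b=L-a=10/3):
  θ_1 = (R_Ax²/2 - M_Ax)/EI  [x≤a] with R_A=8/15, M_A=4/3 = ((8/15)·4²/2 - (4/3)·4)/5000 = -2/9375 rad
Load 2 — triangular load w₀=19 kN/m (0→w₀ over full span):
  θ_2 = -w₀(2x(L-x)(L-2x)(x+2L)+x²(L-x)²)/(120LEI) = -19·(2·4·(10-4)·(10-2·4)·(4+2·10)+4²·(10-4)²)/(120·10·5000) = -57/6250 rad
Load 3 — applied couple M₀=15 kN·m at a=5/2 m (b=L-a=15/2):
  θ_3 = (R_Ax²/2 - M_Ax - M₀(x-a))/EI  [x>a] with R_A=27/16, M_A=-45/16 = ((27/16)·4²/2 - (-45/16)·4 - 15·(4-(5/2)))/5000 = 9/20000 rad
Superposition: θ = Σ θ_i = -533/60000 rad ≈ -0.008883 rad

θ(4) = -533/60000 rad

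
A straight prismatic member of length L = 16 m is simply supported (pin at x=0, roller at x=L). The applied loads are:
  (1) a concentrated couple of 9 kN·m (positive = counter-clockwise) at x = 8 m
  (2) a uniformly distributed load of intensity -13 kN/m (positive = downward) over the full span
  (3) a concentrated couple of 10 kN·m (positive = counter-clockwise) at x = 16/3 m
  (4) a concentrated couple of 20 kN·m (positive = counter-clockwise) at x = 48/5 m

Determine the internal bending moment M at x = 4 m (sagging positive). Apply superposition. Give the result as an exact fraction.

M(4) = -1209/4 kN·m

Load 1 — applied couple M₀=9 kN·m at a=8 m (b=L-a=8):
  M_1 = M₀x/L  [x≤a] = 9·4/16 = 9/4 kN·m
Load 2 — uniform load w=-13 kN/m over full span:
  M_2 = wx(L-x)/2 = (-13)·4·(16-4)/2 = -312 kN·m
Load 3 — applied couple M₀=10 kN·m at a=16/3 m (b=L-a=32/3):
  M_3 = M₀x/L  [x≤a] = 10·4/16 = 5/2 kN·m
Load 4 — applied couple M₀=20 kN·m at a=48/5 m (b=L-a=32/5):
  M_4 = M₀x/L  [x≤a] = 20·4/16 = 5 kN·m
Superposition: M = Σ M_i = -1209/4 kN·m ≈ -302.250000 kN·m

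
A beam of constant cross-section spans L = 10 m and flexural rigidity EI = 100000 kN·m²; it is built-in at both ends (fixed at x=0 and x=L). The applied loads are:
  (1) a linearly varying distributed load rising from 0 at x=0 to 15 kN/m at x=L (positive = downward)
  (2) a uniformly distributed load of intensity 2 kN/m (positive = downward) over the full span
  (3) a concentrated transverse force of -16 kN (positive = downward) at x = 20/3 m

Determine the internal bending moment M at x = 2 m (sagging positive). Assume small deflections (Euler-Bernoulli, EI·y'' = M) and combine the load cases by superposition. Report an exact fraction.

M(2) = -37/9 kN·m

Load 1 — triangular load w₀=15 kN/m (0→w₀ over full span):
  M_1 = 3w₀Lx/20 - w₀L²/30 - w₀x³/(6L) = 3·15·10·2/20 - 15·10²/30 - 15·2³/(6·10) = -7 kN·m
Load 2 — uniform load w=2 kN/m over full span:
  M_2 = wLx/2 - wL²/12 - wx²/2 = 2·10·2/2 - 2·10²/12 - 2·2²/2 = -2/3 kN·m
Load 3 — point force P=-16 kN at a=20/3 m (b=L-a=10/3):
  M_3 = Pb²(3a+b)x/L³ - Pab²/L²  [x≤a] = (-16)·(10/3)²·(3·(20/3)+(10/3))·2/10³ - (-16)·(20/3)·(10/3)²/10² = 32/9 kN·m
Superposition: M = Σ M_i = -37/9 kN·m ≈ -4.111111 kN·m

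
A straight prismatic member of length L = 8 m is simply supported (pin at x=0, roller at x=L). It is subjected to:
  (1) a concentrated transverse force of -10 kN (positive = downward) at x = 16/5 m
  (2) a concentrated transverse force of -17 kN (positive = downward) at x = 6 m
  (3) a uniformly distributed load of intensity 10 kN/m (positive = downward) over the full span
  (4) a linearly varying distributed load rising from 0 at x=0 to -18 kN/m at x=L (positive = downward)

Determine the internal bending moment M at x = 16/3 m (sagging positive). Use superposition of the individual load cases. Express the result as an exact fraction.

Load 1 — point force P=-10 kN at a=16/5 m (b=L-a=24/5):
  M_1 = Pa(L-x)/L  [x>a] = (-10)·(16/5)·(8-(16/3))/8 = -32/3 kN·m
Load 2 — point force P=-17 kN at a=6 m (b=L-a=2):
  M_2 = Pbx/L  [x≤a] = (-17)·2·(16/3)/8 = -68/3 kN·m
Load 3 — uniform load w=10 kN/m over full span:
  M_3 = wx(L-x)/2 = 10·(16/3)·(8-(16/3))/2 = 640/9 kN·m
Load 4 — triangular load w₀=-18 kN/m (0→w₀ over full span):
  M_4 = w₀Lx/6 - w₀x³/(6L) = (-18)·8·(16/3)/6 - (-18)·(16/3)³/(6·8) = -640/9 kN·m
Superposition: M = Σ M_i = -100/3 kN·m ≈ -33.333333 kN·m

M(16/3) = -100/3 kN·m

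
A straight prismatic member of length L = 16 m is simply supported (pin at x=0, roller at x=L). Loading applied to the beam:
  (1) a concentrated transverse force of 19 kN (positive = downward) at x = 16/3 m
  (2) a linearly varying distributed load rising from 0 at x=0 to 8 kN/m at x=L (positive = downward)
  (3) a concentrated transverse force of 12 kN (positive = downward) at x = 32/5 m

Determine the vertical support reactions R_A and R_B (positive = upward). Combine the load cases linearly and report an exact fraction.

R_A = 206/5 kN, R_B = 269/5 kN

Load 1 — point force P=19 kN at a=16/3 m (b=L-a=32/3):
  R_A = Pb/L = 19·(32/3)/16 = 38/3 kN
  R_B = Pa/L = 19·(16/3)/16 = 19/3 kN
Load 2 — triangular load w₀=8 kN/m (0→w₀ over full span):
  R_A = w₀L/6 = 8·16/6 = 64/3 kN
  R_B = w₀L/3 = 8·16/3 = 128/3 kN
Load 3 — point force P=12 kN at a=32/5 m (b=L-a=48/5):
  R_A = Pb/L = 12·(48/5)/16 = 36/5 kN
  R_B = Pa/L = 12·(32/5)/16 = 24/5 kN
Superposition: R_A = 206/5 kN, R_B = 269/5 kN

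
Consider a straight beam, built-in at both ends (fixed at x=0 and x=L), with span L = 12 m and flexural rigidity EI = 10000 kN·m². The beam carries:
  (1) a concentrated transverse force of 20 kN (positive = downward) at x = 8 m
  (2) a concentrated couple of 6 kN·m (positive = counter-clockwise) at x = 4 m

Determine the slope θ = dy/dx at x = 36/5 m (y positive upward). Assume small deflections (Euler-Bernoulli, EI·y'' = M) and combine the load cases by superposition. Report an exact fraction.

θ(36/5) = 7/15625 rad

Load 1 — point force P=20 kN at a=8 m (b=L-a=4):
  θ_1 = -Pb²x(2aL-(3a+b)x)/(2L³EI)  [x≤a] = -20·4²·(36/5)·(2·8·12-(3·8+4)·(36/5))/(2·12³·10000) = 2/3125 rad
Load 2 — applied couple M₀=6 kN·m at a=4 m (b=L-a=8):
  θ_2 = (R_Ax²/2 - M_Ax - M₀(x-a))/EI  [x>a] with R_A=2/3, M_A=0 = ((2/3)·(36/5)²/2 - 0·(36/5) - 6·((36/5)-4))/10000 = -3/15625 rad
Superposition: θ = Σ θ_i = 7/15625 rad ≈ 0.000448 rad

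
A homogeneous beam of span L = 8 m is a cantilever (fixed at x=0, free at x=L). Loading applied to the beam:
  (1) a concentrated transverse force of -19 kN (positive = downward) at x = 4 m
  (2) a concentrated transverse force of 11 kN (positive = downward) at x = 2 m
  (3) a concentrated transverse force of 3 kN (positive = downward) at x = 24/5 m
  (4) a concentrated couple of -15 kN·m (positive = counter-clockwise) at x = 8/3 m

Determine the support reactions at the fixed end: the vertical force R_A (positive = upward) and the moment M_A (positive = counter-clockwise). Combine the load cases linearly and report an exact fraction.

R_A = -5 kN, M_A = -123/5 kN·m

Load 1 — point force P=-19 kN at a=4 m (b=L-a=4):
  R_A = P = (-19) = -19 kN
  M_A = Pa = (-19)·4 = -76 kN·m
Load 2 — point force P=11 kN at a=2 m (b=L-a=6):
  R_A = P = 11 kN
  M_A = Pa = 11·2 = 22 kN·m
Load 3 — point force P=3 kN at a=24/5 m (b=L-a=16/5):
  R_A = P = 3 kN
  M_A = Pa = 3·(24/5) = 72/5 kN·m
Load 4 — applied couple M₀=-15 kN·m at a=8/3 m (b=L-a=16/3):
  R_A = 0 kN
  M_A = -M₀ = -(-15) = 15 kN·m
Superposition: R_A = -5 kN, M_A = -123/5 kN·m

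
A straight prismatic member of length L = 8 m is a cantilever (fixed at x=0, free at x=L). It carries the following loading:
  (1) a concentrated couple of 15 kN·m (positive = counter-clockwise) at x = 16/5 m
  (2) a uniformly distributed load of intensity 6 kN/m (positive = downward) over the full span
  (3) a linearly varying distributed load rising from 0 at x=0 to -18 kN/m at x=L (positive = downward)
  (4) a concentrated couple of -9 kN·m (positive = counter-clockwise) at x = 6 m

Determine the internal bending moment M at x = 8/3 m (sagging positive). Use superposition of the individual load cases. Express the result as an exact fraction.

Load 1 — applied couple M₀=15 kN·m at a=16/5 m (b=L-a=24/5):
  M_1 = M₀  [x≤a] = 15 = 15 kN·m
Load 2 — uniform load w=6 kN/m over full span:
  M_2 = -w(L-x)²/2 = -6·(8-(8/3))²/2 = -256/3 kN·m
Load 3 — triangular load w₀=-18 kN/m (0→w₀ over full span):
  M_3 = w₀Lx/2 - w₀L²/3 - w₀x³/(6L) = (-18)·8·(8/3)/2 - (-18)·8²/3 - (-18)·(8/3)³/(6·8) = 1792/9 kN·m
Load 4 — applied couple M₀=-9 kN·m at a=6 m (b=L-a=2):
  M_4 = M₀  [x≤a] = (-9) = -9 kN·m
Superposition: M = Σ M_i = 1078/9 kN·m ≈ 119.777778 kN·m

M(8/3) = 1078/9 kN·m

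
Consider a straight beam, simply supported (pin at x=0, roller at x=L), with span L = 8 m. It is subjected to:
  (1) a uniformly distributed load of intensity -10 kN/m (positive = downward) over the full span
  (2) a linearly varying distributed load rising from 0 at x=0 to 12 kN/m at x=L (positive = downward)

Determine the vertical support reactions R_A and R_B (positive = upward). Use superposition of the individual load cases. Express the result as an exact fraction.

Load 1 — uniform load w=-10 kN/m over full span:
  R_A = wL/2 = (-10)·8/2 = -40 kN
  R_B = wL/2 = (-10)·8/2 = -40 kN
Load 2 — triangular load w₀=12 kN/m (0→w₀ over full span):
  R_A = w₀L/6 = 12·8/6 = 16 kN
  R_B = w₀L/3 = 12·8/3 = 32 kN
Superposition: R_A = -24 kN, R_B = -8 kN

R_A = -24 kN, R_B = -8 kN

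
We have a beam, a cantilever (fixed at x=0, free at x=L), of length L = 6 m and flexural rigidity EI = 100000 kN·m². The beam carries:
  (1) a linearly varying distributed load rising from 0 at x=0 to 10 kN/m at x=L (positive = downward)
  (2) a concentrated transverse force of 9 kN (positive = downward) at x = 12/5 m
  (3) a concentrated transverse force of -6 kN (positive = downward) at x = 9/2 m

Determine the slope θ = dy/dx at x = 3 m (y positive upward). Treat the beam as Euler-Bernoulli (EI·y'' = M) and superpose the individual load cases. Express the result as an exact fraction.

θ(3) = -40509/20000000 rad

Load 1 — triangular load w₀=10 kN/m (0→w₀ over full span):
  θ_1 = (w₀Lx²/4-w₀L²x/3-w₀x⁴/(24L))/EI = (10·6·3²/4-10·6²·3/3-10·3⁴/(24·6))/100000 = -369/160000 rad
Load 2 — point force P=9 kN at a=12/5 m (b=L-a=18/5):
  θ_2 = -Pa²/(2EI)  [x>a] = -9·(12/5)²/(2·100000) = -81/312500 rad
Load 3 — point force P=-6 kN at a=9/2 m (b=L-a=3/2):
  θ_3 = -Px(2a-x)/(2EI)  [x≤a] = -(-6)·3·(2·(9/2)-3)/(2·100000) = 27/50000 rad
Superposition: θ = Σ θ_i = -40509/20000000 rad ≈ -0.002025 rad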